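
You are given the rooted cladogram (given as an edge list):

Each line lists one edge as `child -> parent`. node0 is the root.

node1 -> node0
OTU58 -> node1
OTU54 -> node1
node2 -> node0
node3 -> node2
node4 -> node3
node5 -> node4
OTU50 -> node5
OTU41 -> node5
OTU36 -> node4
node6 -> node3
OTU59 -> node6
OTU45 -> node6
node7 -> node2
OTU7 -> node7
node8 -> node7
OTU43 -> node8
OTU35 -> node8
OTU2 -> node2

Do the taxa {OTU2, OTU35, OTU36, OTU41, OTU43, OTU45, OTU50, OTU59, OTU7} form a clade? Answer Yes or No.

The most recent common ancestor of these taxa subtends ((((OTU50,OTU41),OTU36),(OTU59,OTU45)),(OTU7,(OTU43,OTU35)),OTU2).
That clade has exactly 9 tips — every listed taxon and nothing else — so the group is monophyletic.

Yes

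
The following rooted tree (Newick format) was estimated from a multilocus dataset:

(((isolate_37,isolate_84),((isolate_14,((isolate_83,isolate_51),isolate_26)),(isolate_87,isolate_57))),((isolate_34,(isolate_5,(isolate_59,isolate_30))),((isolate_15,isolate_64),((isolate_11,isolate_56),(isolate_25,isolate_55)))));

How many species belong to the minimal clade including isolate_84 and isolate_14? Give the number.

8

The MRCA of isolate_84 and isolate_14 is the node subtending ((isolate_37,isolate_84),((isolate_14,((isolate_83,isolate_51),isolate_26)),(isolate_87,isolate_57))).
That clade contains 8 terminal taxa: isolate_14, isolate_26, isolate_37, isolate_51, isolate_57, isolate_83, isolate_84, isolate_87.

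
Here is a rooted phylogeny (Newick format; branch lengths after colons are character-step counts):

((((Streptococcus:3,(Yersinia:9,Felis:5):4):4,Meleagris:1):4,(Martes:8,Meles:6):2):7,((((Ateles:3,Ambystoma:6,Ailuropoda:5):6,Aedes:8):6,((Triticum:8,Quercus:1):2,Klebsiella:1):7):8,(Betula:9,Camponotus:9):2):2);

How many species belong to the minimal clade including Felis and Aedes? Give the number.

The MRCA of Felis and Aedes is the root, so the clade is the entire tree.
That clade contains 15 terminal taxa: Aedes, Ailuropoda, Ambystoma, Ateles, Betula, Camponotus, Felis, Klebsiella, Martes, Meleagris, Meles, Quercus, Streptococcus, Triticum, Yersinia.

15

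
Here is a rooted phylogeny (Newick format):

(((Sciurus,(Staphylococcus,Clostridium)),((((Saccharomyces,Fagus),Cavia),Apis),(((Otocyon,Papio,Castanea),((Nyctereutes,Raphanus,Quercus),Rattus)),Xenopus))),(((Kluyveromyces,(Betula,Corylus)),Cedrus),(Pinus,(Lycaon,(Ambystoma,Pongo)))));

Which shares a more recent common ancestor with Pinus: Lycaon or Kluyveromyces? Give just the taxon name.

Lycaon

The MRCA of Pinus and Lycaon subtends (Pinus,(Lycaon,(Ambystoma,Pongo))) (4 taxa).
The MRCA of Pinus and Kluyveromyces subtends (((Kluyveromyces,(Betula,Corylus)),Cedrus),(Pinus,(Lycaon,(Ambystoma,Pongo)))) (8 taxa).
The first is nested inside the second, so Pinus shares a more recent common ancestor with Lycaon.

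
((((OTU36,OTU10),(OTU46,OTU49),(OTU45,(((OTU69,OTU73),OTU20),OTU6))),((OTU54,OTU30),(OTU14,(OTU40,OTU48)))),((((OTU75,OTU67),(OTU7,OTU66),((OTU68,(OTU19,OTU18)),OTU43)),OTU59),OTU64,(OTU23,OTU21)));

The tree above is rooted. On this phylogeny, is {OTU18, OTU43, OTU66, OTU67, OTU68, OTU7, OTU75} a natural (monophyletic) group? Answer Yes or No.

No

The MRCA of the listed taxa subtends ((OTU75,OTU67),(OTU7,OTU66),((OTU68,(OTU19,OTU18)),OTU43)).
That clade also contains OTU19, which is not in the proposed group, so the group is not monophyletic.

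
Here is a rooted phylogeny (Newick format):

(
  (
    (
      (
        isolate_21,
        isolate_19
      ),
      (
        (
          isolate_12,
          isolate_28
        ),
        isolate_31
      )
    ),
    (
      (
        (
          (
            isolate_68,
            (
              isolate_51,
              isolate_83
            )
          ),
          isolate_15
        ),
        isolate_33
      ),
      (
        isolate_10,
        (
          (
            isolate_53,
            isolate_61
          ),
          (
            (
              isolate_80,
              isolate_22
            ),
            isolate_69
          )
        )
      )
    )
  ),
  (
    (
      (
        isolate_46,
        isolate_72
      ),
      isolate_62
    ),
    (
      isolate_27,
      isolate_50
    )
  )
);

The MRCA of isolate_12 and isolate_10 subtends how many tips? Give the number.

16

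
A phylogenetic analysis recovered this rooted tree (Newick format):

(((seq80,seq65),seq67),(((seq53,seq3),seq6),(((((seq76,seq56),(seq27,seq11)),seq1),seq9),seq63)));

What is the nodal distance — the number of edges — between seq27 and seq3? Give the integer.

9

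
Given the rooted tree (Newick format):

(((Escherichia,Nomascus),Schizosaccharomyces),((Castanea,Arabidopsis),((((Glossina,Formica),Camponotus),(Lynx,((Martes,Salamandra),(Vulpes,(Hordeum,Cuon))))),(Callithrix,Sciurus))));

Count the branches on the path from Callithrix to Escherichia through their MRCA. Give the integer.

7

The MRCA of Callithrix and Escherichia is the root of the tree.
From Callithrix up to that node: 4 branches. From Escherichia up to the same node: 3 branches. Total: 4 + 3 = 7.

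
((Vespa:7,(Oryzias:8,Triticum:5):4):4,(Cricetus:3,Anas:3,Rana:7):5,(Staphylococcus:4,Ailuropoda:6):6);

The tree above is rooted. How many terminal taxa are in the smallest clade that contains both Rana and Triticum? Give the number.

8

The MRCA of Rana and Triticum is the root, so the clade is the entire tree.
That clade contains 8 terminal taxa: Ailuropoda, Anas, Cricetus, Oryzias, Rana, Staphylococcus, Triticum, Vespa.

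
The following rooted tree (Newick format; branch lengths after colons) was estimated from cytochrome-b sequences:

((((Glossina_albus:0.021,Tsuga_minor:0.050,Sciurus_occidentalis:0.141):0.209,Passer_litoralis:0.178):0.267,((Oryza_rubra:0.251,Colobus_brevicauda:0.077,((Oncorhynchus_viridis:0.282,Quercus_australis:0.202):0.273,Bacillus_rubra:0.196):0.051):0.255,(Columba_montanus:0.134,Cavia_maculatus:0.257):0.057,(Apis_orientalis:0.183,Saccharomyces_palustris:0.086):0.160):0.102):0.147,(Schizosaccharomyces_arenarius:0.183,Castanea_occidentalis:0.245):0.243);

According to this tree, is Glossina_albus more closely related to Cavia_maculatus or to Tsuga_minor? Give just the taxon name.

Tsuga_minor

The MRCA of Glossina_albus and Tsuga_minor subtends (Glossina_albus,Tsuga_minor,Sciurus_occidentalis) (3 taxa).
The MRCA of Glossina_albus and Cavia_maculatus subtends (((Glossina_albus,Tsuga_minor,Sciurus_occidentalis),Passer_litoralis),((Oryza_rubra,Colobus_brevicauda,((Oncorhynchus_viridis,Quercus_australis),Bacillus_rubra)),(Columba_montanus,Cavia_maculatus),(Apis_orientalis,Saccharomyces_palustris))) (13 taxa).
The first is nested inside the second, so Glossina_albus shares a more recent common ancestor with Tsuga_minor.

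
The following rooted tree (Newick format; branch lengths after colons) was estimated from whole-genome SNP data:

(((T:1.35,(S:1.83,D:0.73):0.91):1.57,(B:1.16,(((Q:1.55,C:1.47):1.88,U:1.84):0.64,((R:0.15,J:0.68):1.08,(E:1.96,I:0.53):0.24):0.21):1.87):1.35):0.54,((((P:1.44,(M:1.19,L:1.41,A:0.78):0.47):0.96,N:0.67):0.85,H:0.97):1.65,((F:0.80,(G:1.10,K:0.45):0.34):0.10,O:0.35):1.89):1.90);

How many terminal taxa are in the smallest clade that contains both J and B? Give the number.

The MRCA of J and B is the node subtending (B,(((Q,C),U),((R,J),(E,I)))).
That clade contains 8 terminal taxa: B, C, E, I, J, Q, R, U.

8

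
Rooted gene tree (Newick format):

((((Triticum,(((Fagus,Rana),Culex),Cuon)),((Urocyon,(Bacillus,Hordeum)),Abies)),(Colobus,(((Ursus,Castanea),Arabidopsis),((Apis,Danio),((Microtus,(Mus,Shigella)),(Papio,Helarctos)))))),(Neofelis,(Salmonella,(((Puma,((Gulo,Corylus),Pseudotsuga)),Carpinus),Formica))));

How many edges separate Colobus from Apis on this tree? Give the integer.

5

The MRCA of Colobus and Apis is the node subtending (Colobus,(((Ursus,Castanea),Arabidopsis),((Apis,Danio),((Microtus,(Mus,Shigella)),(Papio,Helarctos))))).
From Colobus up to that node: 1 branch. From Apis up to the same node: 4 branches. Total: 1 + 4 = 5.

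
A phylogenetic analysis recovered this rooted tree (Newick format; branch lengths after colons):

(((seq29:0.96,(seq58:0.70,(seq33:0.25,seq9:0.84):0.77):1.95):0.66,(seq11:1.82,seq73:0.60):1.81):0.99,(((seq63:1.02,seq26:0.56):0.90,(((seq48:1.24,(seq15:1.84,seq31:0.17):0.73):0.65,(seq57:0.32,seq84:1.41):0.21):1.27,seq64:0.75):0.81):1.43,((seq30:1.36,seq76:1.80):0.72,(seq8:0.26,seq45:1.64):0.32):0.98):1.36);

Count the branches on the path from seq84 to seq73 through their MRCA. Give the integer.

The MRCA of seq84 and seq73 is the root of the tree.
From seq84 up to that node: 6 branches. From seq73 up to the same node: 3 branches. Total: 6 + 3 = 9.

9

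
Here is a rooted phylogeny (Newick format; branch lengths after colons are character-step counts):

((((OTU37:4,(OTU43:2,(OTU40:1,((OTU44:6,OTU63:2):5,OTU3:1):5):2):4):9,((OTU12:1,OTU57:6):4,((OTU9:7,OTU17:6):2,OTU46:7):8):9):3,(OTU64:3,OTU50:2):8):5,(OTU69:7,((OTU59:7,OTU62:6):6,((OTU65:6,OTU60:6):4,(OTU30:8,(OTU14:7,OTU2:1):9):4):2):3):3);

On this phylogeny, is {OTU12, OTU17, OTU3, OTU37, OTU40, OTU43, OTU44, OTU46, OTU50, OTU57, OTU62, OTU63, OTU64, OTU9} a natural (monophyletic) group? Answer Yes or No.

The MRCA of the listed taxa is the root, so the smallest clade containing them is the whole tree.
That clade also contains OTU14, OTU2, OTU30, OTU59, OTU60, OTU65, OTU69, which are not in the proposed group, so the group is not monophyletic.

No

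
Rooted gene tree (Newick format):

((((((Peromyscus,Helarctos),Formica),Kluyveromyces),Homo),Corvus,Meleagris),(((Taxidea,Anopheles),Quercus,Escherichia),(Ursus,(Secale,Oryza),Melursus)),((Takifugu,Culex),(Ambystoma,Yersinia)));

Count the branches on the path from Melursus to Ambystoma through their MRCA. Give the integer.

6

The MRCA of Melursus and Ambystoma is the root of the tree.
From Melursus up to that node: 3 branches. From Ambystoma up to the same node: 3 branches. Total: 3 + 3 = 6.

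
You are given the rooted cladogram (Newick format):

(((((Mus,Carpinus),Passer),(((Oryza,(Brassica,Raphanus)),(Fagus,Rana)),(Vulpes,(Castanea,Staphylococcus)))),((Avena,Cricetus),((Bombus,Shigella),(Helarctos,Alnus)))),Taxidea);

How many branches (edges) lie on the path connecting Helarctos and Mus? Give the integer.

8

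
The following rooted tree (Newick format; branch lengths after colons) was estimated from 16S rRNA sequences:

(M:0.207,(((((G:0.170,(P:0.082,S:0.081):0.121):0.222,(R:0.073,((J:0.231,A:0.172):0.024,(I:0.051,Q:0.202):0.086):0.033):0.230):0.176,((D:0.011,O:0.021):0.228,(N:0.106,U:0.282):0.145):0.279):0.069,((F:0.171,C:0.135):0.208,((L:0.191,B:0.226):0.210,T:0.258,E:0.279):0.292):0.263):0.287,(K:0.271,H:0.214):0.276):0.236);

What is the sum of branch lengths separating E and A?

1.538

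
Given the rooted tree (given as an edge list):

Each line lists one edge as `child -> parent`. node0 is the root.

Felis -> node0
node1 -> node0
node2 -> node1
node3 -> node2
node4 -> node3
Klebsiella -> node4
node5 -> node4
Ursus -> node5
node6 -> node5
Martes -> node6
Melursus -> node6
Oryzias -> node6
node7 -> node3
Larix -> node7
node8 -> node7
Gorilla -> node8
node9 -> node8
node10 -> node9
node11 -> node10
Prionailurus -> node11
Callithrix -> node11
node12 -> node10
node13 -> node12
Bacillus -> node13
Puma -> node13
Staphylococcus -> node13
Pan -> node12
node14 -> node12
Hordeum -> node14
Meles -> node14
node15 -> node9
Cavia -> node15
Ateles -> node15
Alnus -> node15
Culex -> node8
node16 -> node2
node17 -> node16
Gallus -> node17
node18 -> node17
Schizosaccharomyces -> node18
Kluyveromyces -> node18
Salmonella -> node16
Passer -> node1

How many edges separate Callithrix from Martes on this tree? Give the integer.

The MRCA of Callithrix and Martes is the node subtending ((Klebsiella,(Ursus,(Martes,Melursus,Oryzias))),(Larix,(Gorilla,(((Prionailurus,Callithrix),((Bacillus,Puma,Staphylococcus),Pan,(Hordeum,Meles))),(Cavia,Ateles,Alnus)),Culex))).
From Callithrix up to that node: 6 branches. From Martes up to the same node: 4 branches. Total: 6 + 4 = 10.

10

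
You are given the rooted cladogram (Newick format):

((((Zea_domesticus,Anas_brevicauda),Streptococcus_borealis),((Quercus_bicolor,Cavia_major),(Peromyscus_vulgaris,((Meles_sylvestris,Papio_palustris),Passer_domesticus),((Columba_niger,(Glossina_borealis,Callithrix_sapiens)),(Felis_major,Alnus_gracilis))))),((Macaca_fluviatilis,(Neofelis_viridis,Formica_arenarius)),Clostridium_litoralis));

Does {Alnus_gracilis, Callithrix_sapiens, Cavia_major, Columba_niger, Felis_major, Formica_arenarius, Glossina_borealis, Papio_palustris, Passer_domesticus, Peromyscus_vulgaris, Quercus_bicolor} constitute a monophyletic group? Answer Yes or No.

No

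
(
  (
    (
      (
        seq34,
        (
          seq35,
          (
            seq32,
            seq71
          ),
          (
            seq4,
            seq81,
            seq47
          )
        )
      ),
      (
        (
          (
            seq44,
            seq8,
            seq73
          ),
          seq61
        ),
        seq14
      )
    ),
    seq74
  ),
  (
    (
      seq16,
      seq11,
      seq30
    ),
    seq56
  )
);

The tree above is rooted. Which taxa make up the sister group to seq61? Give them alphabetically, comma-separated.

seq61 attaches to the tree at the node subtending ((seq44,seq8,seq73),seq61).
The other lineage descending from that same node — the sister group — is (seq44,seq8,seq73); its 3 tips in alphabetical order are the answer.

seq44, seq73, seq8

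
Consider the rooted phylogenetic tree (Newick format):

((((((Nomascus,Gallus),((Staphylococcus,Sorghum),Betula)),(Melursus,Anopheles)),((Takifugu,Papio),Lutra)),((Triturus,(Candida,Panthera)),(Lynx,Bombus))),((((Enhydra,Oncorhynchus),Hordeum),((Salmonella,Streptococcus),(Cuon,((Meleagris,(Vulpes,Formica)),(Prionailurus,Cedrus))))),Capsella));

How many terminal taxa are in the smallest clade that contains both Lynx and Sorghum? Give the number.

The MRCA of Lynx and Sorghum is the node subtending (((((Nomascus,Gallus),((Staphylococcus,Sorghum),Betula)),(Melursus,Anopheles)),((Takifugu,Papio),Lutra)),((Triturus,(Candida,Panthera)),(Lynx,Bombus))).
That clade contains 15 terminal taxa: Anopheles, Betula, Bombus, Candida, Gallus, Lutra, Lynx, Melursus, Nomascus, Panthera, Papio, Sorghum, Staphylococcus, Takifugu, Triturus.

15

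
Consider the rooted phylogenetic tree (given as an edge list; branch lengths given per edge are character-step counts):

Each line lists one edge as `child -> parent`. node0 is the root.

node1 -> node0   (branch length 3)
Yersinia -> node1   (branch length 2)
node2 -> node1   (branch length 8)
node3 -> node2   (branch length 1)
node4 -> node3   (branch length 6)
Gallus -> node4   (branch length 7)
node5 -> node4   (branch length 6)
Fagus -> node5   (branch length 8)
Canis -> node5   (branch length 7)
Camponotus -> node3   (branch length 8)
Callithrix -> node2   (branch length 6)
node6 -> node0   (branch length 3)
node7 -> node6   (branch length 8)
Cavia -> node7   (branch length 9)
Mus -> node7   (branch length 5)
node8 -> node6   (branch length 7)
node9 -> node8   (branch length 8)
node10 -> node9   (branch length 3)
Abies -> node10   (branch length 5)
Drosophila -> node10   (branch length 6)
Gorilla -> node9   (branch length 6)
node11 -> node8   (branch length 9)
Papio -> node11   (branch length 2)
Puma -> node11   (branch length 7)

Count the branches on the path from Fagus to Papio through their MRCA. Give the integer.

The MRCA of Fagus and Papio is the root of the tree.
From Fagus up to that node: 6 branches. From Papio up to the same node: 4 branches. Total: 6 + 4 = 10.

10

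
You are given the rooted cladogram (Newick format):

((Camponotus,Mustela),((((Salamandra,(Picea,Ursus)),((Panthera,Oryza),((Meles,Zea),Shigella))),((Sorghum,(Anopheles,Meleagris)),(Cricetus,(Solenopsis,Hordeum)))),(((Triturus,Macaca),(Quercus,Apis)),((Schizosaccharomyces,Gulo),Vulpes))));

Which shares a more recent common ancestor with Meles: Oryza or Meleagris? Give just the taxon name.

Oryza

The MRCA of Meles and Oryza subtends ((Panthera,Oryza),((Meles,Zea),Shigella)) (5 taxa).
The MRCA of Meles and Meleagris subtends (((Salamandra,(Picea,Ursus)),((Panthera,Oryza),((Meles,Zea),Shigella))),((Sorghum,(Anopheles,Meleagris)),(Cricetus,(Solenopsis,Hordeum)))) (14 taxa).
The first is nested inside the second, so Meles shares a more recent common ancestor with Oryza.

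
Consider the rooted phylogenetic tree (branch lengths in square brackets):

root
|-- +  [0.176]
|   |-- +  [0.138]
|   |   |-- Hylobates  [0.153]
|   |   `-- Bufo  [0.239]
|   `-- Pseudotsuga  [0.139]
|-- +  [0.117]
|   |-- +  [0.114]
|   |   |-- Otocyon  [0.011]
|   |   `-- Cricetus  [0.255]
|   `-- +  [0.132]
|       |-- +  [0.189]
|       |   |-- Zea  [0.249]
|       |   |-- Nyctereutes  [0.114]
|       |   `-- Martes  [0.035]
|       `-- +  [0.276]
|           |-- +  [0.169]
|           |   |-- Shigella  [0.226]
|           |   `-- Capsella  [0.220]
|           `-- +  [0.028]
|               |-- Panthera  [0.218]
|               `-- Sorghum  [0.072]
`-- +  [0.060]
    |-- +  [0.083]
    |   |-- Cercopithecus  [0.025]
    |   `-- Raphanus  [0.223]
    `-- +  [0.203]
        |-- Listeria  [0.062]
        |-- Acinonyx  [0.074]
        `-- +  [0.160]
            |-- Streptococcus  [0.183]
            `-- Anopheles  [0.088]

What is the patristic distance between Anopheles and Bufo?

The path runs Anopheles → … → MRCA → … → Bufo; the MRCA is the root of the tree.
Branch lengths along that path: 0.088 + 0.160 + 0.203 + 0.060 + 0.176 + 0.138 + 0.239 = 1.064.

1.064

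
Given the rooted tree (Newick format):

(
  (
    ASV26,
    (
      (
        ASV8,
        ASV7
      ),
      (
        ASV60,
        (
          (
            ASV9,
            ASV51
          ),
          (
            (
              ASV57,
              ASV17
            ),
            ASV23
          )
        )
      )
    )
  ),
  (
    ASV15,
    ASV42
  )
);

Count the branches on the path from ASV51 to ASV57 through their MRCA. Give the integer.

The MRCA of ASV51 and ASV57 is the node subtending ((ASV9,ASV51),((ASV57,ASV17),ASV23)).
From ASV51 up to that node: 2 branches. From ASV57 up to the same node: 3 branches. Total: 2 + 3 = 5.

5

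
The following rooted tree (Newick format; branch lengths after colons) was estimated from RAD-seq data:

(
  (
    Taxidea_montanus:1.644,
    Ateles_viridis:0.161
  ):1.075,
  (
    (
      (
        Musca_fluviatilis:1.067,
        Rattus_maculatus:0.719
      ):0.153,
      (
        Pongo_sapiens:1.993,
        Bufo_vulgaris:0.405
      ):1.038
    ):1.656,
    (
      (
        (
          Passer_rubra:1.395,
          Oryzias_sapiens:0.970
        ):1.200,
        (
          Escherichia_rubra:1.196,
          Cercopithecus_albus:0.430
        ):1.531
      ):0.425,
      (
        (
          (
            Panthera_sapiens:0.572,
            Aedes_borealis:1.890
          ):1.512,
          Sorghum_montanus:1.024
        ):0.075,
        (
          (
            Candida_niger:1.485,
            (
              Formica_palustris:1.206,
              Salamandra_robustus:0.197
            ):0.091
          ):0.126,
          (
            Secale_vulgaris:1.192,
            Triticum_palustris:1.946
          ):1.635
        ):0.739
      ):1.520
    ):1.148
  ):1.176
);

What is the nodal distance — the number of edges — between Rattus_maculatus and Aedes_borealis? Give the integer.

The MRCA of Rattus_maculatus and Aedes_borealis is the node subtending (((Musca_fluviatilis,Rattus_maculatus),(Pongo_sapiens,Bufo_vulgaris)),(((Passer_rubra,Oryzias_sapiens),(Escherichia_rubra,Cercopithecus_albus)),(((Panthera_sapiens,Aedes_borealis),Sorghum_montanus),((Candida_niger,(Formica_palustris,Salamandra_robustus)),(Secale_vulgaris,Triticum_palustris))))).
From Rattus_maculatus up to that node: 3 branches. From Aedes_borealis up to the same node: 5 branches. Total: 3 + 5 = 8.

8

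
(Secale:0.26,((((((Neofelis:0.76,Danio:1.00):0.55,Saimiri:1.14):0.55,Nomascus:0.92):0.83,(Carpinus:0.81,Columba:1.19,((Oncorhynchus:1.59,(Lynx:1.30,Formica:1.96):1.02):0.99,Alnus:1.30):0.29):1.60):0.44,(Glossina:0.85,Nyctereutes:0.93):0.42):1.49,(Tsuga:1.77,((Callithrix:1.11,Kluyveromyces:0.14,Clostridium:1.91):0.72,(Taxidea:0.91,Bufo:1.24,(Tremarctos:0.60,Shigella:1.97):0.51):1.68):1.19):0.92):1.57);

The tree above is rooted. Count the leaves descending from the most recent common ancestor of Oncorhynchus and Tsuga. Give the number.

20

The MRCA of Oncorhynchus and Tsuga is the node subtending ((((((Neofelis,Danio),Saimiri),Nomascus),(Carpinus,Columba,((Oncorhynchus,(Lynx,Formica)),Alnus))),(Glossina,Nyctereutes)),(Tsuga,((Callithrix,Kluyveromyces,Clostridium),(Taxidea,Bufo,(Tremarctos,Shigella))))).
That clade contains 20 terminal taxa: Alnus, Bufo, Callithrix, Carpinus, Clostridium, Columba, Danio, Formica, Glossina, Kluyveromyces, Lynx, Neofelis, Nomascus, Nyctereutes, Oncorhynchus, Saimiri, Shigella, Taxidea, Tremarctos, Tsuga.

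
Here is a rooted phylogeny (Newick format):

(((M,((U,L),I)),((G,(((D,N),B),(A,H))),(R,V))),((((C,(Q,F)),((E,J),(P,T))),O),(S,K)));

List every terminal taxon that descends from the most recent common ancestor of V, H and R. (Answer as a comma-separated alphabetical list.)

A, B, D, G, H, N, R, V

Tracing V: it sits inside (R,V).
Tracing H: it sits inside (A,H).
Tracing R: it sits inside (R,V).
The smallest clade enclosing all 3 is ((G,(((D,N),B),(A,H))),(R,V)); the answer is its 8 terminal taxa in alphabetical order.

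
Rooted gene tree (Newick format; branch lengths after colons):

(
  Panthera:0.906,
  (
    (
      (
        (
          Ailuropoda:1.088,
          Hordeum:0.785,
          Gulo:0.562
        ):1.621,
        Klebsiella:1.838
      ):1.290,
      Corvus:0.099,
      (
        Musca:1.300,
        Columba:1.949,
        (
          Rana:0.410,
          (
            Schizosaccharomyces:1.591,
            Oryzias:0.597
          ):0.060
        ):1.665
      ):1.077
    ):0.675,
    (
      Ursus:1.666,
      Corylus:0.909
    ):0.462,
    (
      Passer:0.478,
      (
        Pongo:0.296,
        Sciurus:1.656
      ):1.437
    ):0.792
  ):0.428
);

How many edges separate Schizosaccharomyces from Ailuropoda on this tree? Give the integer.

7

The MRCA of Schizosaccharomyces and Ailuropoda is the node subtending (((Ailuropoda,Hordeum,Gulo),Klebsiella),Corvus,(Musca,Columba,(Rana,(Schizosaccharomyces,Oryzias)))).
From Schizosaccharomyces up to that node: 4 branches. From Ailuropoda up to the same node: 3 branches. Total: 4 + 3 = 7.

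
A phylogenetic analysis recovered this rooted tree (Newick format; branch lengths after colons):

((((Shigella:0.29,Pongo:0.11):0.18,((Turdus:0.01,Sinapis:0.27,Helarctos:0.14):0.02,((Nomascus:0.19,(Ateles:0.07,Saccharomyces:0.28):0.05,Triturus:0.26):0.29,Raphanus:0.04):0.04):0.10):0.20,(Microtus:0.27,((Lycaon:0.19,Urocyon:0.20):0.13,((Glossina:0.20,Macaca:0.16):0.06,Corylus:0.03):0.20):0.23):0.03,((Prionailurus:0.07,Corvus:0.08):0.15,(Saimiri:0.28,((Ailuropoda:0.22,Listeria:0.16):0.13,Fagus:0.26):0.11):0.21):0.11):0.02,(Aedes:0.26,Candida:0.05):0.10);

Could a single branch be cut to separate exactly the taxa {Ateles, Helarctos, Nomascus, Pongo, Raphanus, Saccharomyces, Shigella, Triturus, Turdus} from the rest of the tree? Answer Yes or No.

The MRCA of the listed taxa subtends ((Shigella,Pongo),((Turdus,Sinapis,Helarctos),((Nomascus,(Ateles,Saccharomyces),Triturus),Raphanus))).
That clade also contains Sinapis, which is not in the proposed group, so the group is not monophyletic.

No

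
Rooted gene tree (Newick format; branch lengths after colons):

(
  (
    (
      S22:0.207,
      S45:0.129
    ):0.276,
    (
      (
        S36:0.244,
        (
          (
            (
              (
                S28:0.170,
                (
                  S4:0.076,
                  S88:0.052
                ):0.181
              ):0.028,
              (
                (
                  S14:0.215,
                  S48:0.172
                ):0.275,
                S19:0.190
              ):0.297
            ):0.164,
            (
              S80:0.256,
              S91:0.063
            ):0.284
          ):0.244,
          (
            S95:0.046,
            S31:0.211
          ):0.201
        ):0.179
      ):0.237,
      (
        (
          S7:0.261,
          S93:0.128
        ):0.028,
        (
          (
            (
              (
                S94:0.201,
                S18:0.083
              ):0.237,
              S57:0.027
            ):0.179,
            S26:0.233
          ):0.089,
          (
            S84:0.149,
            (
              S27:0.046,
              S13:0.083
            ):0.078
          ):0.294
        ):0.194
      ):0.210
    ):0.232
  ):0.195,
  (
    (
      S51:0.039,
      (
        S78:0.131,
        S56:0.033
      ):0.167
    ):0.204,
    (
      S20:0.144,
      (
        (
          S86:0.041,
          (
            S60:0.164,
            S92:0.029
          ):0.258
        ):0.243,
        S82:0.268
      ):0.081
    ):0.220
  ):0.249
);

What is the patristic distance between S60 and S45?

The path runs S60 → … → MRCA → … → S45; the MRCA is the root of the tree.
Branch lengths along that path: 0.164 + 0.258 + 0.243 + 0.081 + 0.220 + 0.249 + 0.195 + 0.276 + 0.129 = 1.815.

1.815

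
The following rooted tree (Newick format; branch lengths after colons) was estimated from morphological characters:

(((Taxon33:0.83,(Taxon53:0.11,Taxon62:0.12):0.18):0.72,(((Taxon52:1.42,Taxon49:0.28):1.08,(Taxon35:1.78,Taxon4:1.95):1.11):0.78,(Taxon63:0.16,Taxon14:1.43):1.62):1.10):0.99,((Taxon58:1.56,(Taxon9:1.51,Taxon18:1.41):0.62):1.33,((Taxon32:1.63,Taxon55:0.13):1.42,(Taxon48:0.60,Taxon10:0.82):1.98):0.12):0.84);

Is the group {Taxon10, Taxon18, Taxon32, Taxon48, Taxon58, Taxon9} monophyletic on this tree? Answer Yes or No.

No

The MRCA of the listed taxa subtends ((Taxon58,(Taxon9,Taxon18)),((Taxon32,Taxon55),(Taxon48,Taxon10))).
That clade also contains Taxon55, which is not in the proposed group, so the group is not monophyletic.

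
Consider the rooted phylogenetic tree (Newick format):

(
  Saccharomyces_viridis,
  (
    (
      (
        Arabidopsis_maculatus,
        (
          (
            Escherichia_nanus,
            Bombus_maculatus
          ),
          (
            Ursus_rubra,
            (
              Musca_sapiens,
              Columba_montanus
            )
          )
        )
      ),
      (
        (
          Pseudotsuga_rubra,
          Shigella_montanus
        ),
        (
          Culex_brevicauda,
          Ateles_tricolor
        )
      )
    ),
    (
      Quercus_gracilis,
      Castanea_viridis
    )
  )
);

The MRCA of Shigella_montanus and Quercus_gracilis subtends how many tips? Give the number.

The MRCA of Shigella_montanus and Quercus_gracilis is the node subtending (((Arabidopsis_maculatus,((Escherichia_nanus,Bombus_maculatus),(Ursus_rubra,(Musca_sapiens,Columba_montanus)))),((Pseudotsuga_rubra,Shigella_montanus),(Culex_brevicauda,Ateles_tricolor))),(Quercus_gracilis,Castanea_viridis)).
That clade contains 12 terminal taxa: Arabidopsis_maculatus, Ateles_tricolor, Bombus_maculatus, Castanea_viridis, Columba_montanus, Culex_brevicauda, Escherichia_nanus, Musca_sapiens, Pseudotsuga_rubra, Quercus_gracilis, Shigella_montanus, Ursus_rubra.

12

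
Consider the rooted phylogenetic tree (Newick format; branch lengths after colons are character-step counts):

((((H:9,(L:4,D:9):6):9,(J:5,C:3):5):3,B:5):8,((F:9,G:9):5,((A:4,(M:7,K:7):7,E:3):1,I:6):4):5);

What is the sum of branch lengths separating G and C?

38

The path runs G → … → MRCA → … → C; the MRCA is the root of the tree.
Branch lengths along that path: 9 + 5 + 5 + 8 + 3 + 5 + 3 = 38.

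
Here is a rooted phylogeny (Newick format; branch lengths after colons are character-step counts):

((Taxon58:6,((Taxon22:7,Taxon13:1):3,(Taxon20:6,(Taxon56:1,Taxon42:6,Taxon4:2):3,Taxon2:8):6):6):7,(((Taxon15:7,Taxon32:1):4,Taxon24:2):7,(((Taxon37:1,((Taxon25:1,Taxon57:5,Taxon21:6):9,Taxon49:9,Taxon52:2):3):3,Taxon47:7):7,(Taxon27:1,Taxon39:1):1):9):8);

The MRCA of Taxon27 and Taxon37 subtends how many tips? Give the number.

The MRCA of Taxon27 and Taxon37 is the node subtending (((Taxon37,((Taxon25,Taxon57,Taxon21),Taxon49,Taxon52)),Taxon47),(Taxon27,Taxon39)).
That clade contains 9 terminal taxa: Taxon21, Taxon25, Taxon27, Taxon37, Taxon39, Taxon47, Taxon49, Taxon52, Taxon57.

9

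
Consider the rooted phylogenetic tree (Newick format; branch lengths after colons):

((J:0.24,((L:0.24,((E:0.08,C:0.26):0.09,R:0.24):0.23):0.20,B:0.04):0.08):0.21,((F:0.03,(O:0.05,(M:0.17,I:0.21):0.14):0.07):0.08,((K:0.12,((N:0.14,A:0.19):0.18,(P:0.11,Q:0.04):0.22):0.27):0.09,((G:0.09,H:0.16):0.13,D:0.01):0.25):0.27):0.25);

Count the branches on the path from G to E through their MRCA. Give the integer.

The MRCA of G and E is the root of the tree.
From G up to that node: 5 branches. From E up to the same node: 6 branches. Total: 5 + 6 = 11.

11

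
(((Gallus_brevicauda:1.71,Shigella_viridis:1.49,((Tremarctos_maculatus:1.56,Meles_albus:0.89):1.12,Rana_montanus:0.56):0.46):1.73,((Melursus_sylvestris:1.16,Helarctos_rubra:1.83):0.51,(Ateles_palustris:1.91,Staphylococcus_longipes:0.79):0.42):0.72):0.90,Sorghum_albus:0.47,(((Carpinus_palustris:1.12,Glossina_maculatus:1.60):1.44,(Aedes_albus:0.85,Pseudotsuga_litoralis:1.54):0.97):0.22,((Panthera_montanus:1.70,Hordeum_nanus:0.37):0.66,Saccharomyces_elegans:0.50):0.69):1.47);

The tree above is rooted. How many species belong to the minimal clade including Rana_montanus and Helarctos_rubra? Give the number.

9

The MRCA of Rana_montanus and Helarctos_rubra is the node subtending ((Gallus_brevicauda,Shigella_viridis,((Tremarctos_maculatus,Meles_albus),Rana_montanus)),((Melursus_sylvestris,Helarctos_rubra),(Ateles_palustris,Staphylococcus_longipes))).
That clade contains 9 terminal taxa: Ateles_palustris, Gallus_brevicauda, Helarctos_rubra, Meles_albus, Melursus_sylvestris, Rana_montanus, Shigella_viridis, Staphylococcus_longipes, Tremarctos_maculatus.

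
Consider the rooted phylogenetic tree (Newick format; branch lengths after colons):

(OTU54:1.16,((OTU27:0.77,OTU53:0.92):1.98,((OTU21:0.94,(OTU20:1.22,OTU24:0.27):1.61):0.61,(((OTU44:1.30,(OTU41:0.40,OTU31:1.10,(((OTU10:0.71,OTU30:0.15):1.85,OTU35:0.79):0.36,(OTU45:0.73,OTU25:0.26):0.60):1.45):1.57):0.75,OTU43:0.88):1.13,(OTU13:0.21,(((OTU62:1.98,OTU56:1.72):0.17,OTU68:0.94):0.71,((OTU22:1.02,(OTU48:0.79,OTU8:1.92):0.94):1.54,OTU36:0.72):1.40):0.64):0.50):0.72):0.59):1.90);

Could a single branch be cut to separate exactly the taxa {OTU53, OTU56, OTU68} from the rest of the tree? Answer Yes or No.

The MRCA of the listed taxa subtends ((OTU27,OTU53),((OTU21,(OTU20,OTU24)),(((OTU44,(OTU41,OTU31,(((OTU10,OTU30),OTU35),(OTU45,OTU25)))),OTU43),(OTU13,(((OTU62,OTU56),OTU68),((OTU22,(OTU48,OTU8)),OTU36)))))).
That clade also contains OTU10, OTU13, OTU20, OTU21, OTU22, OTU24, OTU25, OTU27, OTU30, OTU31, OTU35, OTU36, OTU41, OTU43, OTU44, OTU45, OTU48, OTU62, OTU8, which are not in the proposed group, so the group is not monophyletic.

No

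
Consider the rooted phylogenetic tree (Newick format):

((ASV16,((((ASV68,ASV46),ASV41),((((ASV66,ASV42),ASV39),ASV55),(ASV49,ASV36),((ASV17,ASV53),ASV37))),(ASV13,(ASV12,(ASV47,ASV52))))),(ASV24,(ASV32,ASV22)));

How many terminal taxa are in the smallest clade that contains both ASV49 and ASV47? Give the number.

16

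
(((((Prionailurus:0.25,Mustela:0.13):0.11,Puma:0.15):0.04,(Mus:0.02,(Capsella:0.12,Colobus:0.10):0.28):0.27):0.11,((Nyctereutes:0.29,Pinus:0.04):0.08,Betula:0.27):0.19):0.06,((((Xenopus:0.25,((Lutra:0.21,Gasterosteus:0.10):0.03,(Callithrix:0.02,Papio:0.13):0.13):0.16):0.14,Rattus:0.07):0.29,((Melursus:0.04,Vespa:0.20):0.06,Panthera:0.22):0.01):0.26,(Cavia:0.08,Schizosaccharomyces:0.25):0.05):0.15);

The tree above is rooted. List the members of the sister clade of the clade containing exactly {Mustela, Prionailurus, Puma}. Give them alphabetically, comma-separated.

The clade containing exactly {Mustela, Prionailurus, Puma} attaches to the tree at the node subtending (((Prionailurus,Mustela),Puma),(Mus,(Capsella,Colobus))).
The other lineage descending from that same node — the sister group — is (Mus,(Capsella,Colobus)); its 3 tips in alphabetical order are the answer.

Capsella, Colobus, Mus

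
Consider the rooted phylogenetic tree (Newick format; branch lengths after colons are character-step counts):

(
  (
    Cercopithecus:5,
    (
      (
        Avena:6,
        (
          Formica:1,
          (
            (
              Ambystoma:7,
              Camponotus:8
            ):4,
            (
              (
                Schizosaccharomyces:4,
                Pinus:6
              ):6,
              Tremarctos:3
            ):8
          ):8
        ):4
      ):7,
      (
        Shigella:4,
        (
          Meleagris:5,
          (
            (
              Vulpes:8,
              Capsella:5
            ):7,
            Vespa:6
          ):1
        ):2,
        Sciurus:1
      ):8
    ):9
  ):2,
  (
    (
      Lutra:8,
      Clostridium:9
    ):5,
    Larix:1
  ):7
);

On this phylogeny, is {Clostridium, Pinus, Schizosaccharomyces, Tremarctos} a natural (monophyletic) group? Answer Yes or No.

The MRCA of the listed taxa is the root, so the smallest clade containing them is the whole tree.
That clade also contains Ambystoma, Avena, Camponotus, Capsella, Cercopithecus, Formica, Larix, Lutra, Meleagris, Sciurus, Shigella, Vespa, Vulpes, which are not in the proposed group, so the group is not monophyletic.

No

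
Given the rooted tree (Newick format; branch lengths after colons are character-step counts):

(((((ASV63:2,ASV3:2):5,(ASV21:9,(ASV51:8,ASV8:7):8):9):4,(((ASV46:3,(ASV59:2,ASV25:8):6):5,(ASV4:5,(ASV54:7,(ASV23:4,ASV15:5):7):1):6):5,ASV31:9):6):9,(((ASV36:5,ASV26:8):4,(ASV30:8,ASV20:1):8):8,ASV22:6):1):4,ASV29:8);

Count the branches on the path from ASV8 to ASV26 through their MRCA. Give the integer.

The MRCA of ASV8 and ASV26 is the node subtending ((((ASV63,ASV3),(ASV21,(ASV51,ASV8))),(((ASV46,(ASV59,ASV25)),(ASV4,(ASV54,(ASV23,ASV15)))),ASV31)),(((ASV36,ASV26),(ASV30,ASV20)),ASV22)).
From ASV8 up to that node: 5 branches. From ASV26 up to the same node: 4 branches. Total: 5 + 4 = 9.

9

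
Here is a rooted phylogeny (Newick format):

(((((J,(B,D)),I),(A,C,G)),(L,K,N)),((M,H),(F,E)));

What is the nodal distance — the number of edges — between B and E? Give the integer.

9

The MRCA of B and E is the root of the tree.
From B up to that node: 6 branches. From E up to the same node: 3 branches. Total: 6 + 3 = 9.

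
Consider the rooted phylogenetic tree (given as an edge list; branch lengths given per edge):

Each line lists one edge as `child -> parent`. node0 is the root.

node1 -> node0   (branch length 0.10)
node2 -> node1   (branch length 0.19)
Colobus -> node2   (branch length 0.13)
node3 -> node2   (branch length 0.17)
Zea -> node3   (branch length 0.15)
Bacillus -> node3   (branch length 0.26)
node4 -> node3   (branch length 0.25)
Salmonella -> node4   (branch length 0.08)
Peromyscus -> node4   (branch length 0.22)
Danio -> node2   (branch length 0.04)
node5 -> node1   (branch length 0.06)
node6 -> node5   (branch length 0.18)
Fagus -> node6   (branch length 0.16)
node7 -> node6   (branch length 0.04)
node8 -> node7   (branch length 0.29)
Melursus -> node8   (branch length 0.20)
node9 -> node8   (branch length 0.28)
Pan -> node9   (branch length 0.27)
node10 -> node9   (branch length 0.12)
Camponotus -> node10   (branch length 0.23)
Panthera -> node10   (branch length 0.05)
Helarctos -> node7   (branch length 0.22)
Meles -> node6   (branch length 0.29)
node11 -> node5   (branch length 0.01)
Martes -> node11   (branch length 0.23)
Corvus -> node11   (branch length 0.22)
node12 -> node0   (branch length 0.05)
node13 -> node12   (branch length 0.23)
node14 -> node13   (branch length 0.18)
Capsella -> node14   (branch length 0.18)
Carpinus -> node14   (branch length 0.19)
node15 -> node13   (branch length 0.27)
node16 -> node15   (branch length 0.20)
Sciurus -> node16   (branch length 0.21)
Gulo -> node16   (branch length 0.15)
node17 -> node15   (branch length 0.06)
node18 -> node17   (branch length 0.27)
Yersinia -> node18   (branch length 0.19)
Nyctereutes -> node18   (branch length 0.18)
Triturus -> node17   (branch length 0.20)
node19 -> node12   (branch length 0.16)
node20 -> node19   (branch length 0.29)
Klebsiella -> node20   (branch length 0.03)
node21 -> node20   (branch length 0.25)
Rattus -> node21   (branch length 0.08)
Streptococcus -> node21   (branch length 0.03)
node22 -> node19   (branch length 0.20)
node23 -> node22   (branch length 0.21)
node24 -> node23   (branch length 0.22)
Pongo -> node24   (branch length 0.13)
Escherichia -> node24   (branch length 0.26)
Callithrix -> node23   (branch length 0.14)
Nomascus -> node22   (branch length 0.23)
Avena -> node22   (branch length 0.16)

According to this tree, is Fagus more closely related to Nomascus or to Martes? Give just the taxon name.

The MRCA of Fagus and Martes subtends ((Fagus,((Melursus,(Pan,(Camponotus,Panthera))),Helarctos),Meles),(Martes,Corvus)) (9 taxa).
The MRCA of Fagus and Nomascus is the root, subtending the entire tree (30 taxa).
The first is nested inside the second, so Fagus shares a more recent common ancestor with Martes.

Martes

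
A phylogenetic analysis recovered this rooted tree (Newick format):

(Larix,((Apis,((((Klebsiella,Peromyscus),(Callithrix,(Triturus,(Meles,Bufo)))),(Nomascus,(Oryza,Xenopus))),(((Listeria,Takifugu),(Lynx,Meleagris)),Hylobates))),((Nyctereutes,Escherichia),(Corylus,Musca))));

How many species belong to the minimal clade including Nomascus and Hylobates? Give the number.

The MRCA of Nomascus and Hylobates is the node subtending ((((Klebsiella,Peromyscus),(Callithrix,(Triturus,(Meles,Bufo)))),(Nomascus,(Oryza,Xenopus))),(((Listeria,Takifugu),(Lynx,Meleagris)),Hylobates)).
That clade contains 14 terminal taxa: Bufo, Callithrix, Hylobates, Klebsiella, Listeria, Lynx, Meleagris, Meles, Nomascus, Oryza, Peromyscus, Takifugu, Triturus, Xenopus.

14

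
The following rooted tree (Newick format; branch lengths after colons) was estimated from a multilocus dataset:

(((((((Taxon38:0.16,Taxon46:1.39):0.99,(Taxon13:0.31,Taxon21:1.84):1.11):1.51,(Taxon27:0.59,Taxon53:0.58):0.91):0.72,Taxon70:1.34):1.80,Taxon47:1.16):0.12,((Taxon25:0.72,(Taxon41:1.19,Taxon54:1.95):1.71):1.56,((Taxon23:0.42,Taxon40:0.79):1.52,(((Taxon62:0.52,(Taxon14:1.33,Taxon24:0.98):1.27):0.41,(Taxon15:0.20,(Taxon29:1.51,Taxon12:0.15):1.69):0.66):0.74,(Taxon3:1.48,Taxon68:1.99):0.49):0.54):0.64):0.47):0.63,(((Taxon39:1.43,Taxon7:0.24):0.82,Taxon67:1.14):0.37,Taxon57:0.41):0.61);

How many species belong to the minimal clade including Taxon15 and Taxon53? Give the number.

21

The MRCA of Taxon15 and Taxon53 is the node subtending ((((((Taxon38,Taxon46),(Taxon13,Taxon21)),(Taxon27,Taxon53)),Taxon70),Taxon47),((Taxon25,(Taxon41,Taxon54)),((Taxon23,Taxon40),(((Taxon62,(Taxon14,Taxon24)),(Taxon15,(Taxon29,Taxon12))),(Taxon3,Taxon68))))).
That clade contains 21 terminal taxa: Taxon12, Taxon13, Taxon14, Taxon15, Taxon21, Taxon23, Taxon24, Taxon25, Taxon27, Taxon29, Taxon3, Taxon38, Taxon40, Taxon41, Taxon46, Taxon47, Taxon53, Taxon54, Taxon62, Taxon68, Taxon70.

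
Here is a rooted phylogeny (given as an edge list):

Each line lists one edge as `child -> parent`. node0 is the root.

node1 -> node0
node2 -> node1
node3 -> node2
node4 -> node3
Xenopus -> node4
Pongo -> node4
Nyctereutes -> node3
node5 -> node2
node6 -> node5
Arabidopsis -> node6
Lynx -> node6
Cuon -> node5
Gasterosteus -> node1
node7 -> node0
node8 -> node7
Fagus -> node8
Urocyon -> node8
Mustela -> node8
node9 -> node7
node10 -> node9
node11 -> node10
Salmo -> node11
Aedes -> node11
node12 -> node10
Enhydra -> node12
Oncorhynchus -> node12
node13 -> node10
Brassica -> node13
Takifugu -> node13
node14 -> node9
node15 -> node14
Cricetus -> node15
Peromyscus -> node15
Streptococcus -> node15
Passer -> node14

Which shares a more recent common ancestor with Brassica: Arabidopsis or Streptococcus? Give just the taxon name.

The MRCA of Brassica and Streptococcus subtends (((Salmo,Aedes),(Enhydra,Oncorhynchus),(Brassica,Takifugu)),((Cricetus,Peromyscus,Streptococcus),Passer)) (10 taxa).
The MRCA of Brassica and Arabidopsis is the root, subtending the entire tree (20 taxa).
The first is nested inside the second, so Brassica shares a more recent common ancestor with Streptococcus.

Streptococcus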